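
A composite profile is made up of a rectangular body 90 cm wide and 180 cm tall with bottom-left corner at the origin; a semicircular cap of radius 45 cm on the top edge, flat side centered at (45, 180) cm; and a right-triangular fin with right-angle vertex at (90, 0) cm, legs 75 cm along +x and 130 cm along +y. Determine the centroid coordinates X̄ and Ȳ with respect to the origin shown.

rectangular body: A = 90 × 180 = 16200.00, centroid at (45.00, 90.00).
semicircular top: A = ½π·45² = 3180.86, centroid at (45.00, 199.10).
triangular fin: A = ½·75·130 = 4875.00, centroid at (115.00, 43.33).
ΣA = 24255.86 cm²
ΣAX̄ = (16200.00)(45.00) + (3180.86)(45.00) + (4875.00)(115.00) = 1432763.82 cm³
ΣAȲ = (16200.00)(90.00) + (3180.86)(199.10) + (4875.00)(43.33) = 2302555.26 cm³
X̄ = 1432763.82 / 24255.86 = 59.07 cm
Ȳ = 2302555.26 / 24255.86 = 94.93 cm

X̄ = 59.07 cm, Ȳ = 94.93 cm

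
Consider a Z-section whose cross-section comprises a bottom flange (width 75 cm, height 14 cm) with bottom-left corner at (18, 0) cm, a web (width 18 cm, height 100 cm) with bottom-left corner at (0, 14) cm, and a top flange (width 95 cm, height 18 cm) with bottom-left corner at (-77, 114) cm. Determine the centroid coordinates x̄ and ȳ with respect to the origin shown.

x̄ = 5.27 cm, ȳ = 73.00 cm

Part | A | x̄ᵢ | ȳᵢ | A·x̄ᵢ | A·ȳᵢ
bottom flange | 1050.00 | 55.50 | 7.00 | 58275.00 | 7350.00
web | 1800.00 | 9.00 | 64.00 | 16200.00 | 115200.00
top flange | 1710.00 | -29.50 | 123.00 | -50445.00 | 210330.00
Σ | 4560.00 |  |  | 24030.00 | 332880.00
x̄ = 24030.00 / 4560.00 = 5.27 cm
ȳ = 332880.00 / 4560.00 = 73.00 cm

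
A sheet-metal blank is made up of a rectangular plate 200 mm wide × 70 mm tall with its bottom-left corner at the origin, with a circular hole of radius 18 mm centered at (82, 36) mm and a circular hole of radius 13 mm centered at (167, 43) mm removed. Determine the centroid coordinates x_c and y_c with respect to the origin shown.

x_c = 98.61 mm, y_c = 34.58 mm

plate: A = 200 × 70 = 14000.00, centroid at (100.00, 35.00).
hole 1: A = −π·18² = -1017.88, centroid at (82.00, 36.00).
hole 2: A = −π·13² = -530.93, centroid at (167.00, 43.00).
ΣA = 12451.19 mm², ΣAx_c = 1227869.00 mm³, ΣAy_c = 430526.51 mm³.
x_c = 1227869.00/12451.19 = 98.61 mm; y_c = 430526.51/12451.19 = 34.58 mm.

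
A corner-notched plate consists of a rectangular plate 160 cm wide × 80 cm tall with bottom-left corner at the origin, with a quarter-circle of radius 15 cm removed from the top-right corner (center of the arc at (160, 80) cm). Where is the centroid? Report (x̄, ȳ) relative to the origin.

Part | A | x̄ᵢ | ȳᵢ | A·x̄ᵢ | A·ȳᵢ
plate | 12800.00 | 80.00 | 40.00 | 1024000.00 | 512000.00
removed quarter-circle | -176.71 | 153.63 | 73.63 | -27149.33 | -13012.17
Σ | 12623.29 |  |  | 996850.67 | 498987.83
x̄ = 996850.67 / 12623.29 = 78.97 cm
ȳ = 498987.83 / 12623.29 = 39.53 cm

x̄ = 78.97 cm, ȳ = 39.53 cm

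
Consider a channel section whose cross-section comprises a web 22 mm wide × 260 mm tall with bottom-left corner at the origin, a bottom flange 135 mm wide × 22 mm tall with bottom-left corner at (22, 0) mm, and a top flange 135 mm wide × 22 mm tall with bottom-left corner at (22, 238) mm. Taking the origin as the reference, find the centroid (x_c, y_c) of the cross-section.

x_c = 50.99 mm, y_c = 130.00 mm

web: A = 22 × 260 = 5720.00, centroid at (11.00, 130.00).
bottom flange: A = 135 × 22 = 2970.00, centroid at (89.50, 11.00).
top flange: A = 135 × 22 = 2970.00, centroid at (89.50, 249.00).
ΣA = 11660.00 mm², ΣAx_c = 594550.00 mm³, ΣAy_c = 1515800.00 mm³.
x_c = 594550.00/11660.00 = 50.99 mm; y_c = 1515800.00/11660.00 = 130.00 mm.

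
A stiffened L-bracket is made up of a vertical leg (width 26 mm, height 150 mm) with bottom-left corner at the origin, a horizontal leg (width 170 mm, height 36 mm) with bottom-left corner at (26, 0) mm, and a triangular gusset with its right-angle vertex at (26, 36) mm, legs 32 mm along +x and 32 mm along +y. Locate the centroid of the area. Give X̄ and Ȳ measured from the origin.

X̄ = 71.10 mm, Ȳ = 40.50 mm

vertical leg: A = 26 × 150 = 3900.00, centroid at (13.00, 75.00).
horizontal leg: A = 170 × 36 = 6120.00, centroid at (111.00, 18.00).
gusset: A = ½·32·32 = 512.00, centroid at (36.67, 46.67).
ΣA = 10532.00 mm²
ΣAX̄ = (3900.00)(13.00) + (6120.00)(111.00) + (512.00)(36.67) = 748793.33 mm³
ΣAȲ = (3900.00)(75.00) + (6120.00)(18.00) + (512.00)(46.67) = 426553.33 mm³
X̄ = 748793.33 / 10532.00 = 71.10 mm
Ȳ = 426553.33 / 10532.00 = 40.50 mm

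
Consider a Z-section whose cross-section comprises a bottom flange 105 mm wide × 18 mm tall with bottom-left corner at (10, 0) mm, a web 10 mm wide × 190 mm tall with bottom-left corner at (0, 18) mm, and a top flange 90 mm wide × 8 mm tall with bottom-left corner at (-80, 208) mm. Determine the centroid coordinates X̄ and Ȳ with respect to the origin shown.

X̄ = 22.71 mm, Ȳ = 85.22 mm

Part | A | x̄ᵢ | ȳᵢ | A·x̄ᵢ | A·ȳᵢ
bottom flange | 1890.00 | 62.50 | 9.00 | 118125.00 | 17010.00
web | 1900.00 | 5.00 | 113.00 | 9500.00 | 214700.00
top flange | 720.00 | -35.00 | 212.00 | -25200.00 | 152640.00
Σ | 4510.00 |  |  | 102425.00 | 384350.00
X̄ = 102425.00 / 4510.00 = 22.71 mm
Ȳ = 384350.00 / 4510.00 = 85.22 mm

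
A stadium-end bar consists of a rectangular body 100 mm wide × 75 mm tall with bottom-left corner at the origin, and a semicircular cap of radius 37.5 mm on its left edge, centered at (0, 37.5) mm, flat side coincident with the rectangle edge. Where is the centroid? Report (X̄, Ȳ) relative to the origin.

X̄ = 35.00 mm, Ȳ = 37.50 mm

rectangular body: A = 100 × 75 = 7500.00, centroid at (50.00, 37.50).
semicircular end: A = ½π·37.5² = 2208.93, centroid at (-15.92, 37.50).
ΣA = 9708.93 mm²
ΣAX̄ = (7500.00)(50.00) + (2208.93)(-15.92) = 339843.75 mm³
ΣAȲ = (7500.00)(37.50) + (2208.93)(37.50) = 364084.96 mm³
X̄ = 339843.75 / 9708.93 = 35.00 mm
Ȳ = 364084.96 / 9708.93 = 37.50 mm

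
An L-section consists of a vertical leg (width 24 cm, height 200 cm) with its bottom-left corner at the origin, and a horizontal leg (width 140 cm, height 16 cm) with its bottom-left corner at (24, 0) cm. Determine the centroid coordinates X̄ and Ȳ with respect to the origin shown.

X̄ = 38.09 cm, Ȳ = 70.73 cm

vertical leg: A = 24 × 200 = 4800.00, centroid at (12.00, 100.00).
horizontal leg: A = 140 × 16 = 2240.00, centroid at (94.00, 8.00).
ΣA = 7040.00 cm², ΣAX̄ = 268160.00 cm³, ΣAȲ = 497920.00 cm³.
X̄ = 268160.00/7040.00 = 38.09 cm; Ȳ = 497920.00/7040.00 = 70.73 cm.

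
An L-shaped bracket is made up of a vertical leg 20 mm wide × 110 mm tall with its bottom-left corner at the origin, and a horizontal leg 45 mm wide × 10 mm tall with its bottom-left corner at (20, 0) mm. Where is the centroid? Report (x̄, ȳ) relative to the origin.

vertical leg: A = 20 × 110 = 2200.00, centroid at (10.00, 55.00).
horizontal leg: A = 45 × 10 = 450.00, centroid at (42.50, 5.00).
ΣA = 2650.00 mm², ΣAx̄ = 41125.00 mm³, ΣAȳ = 123250.00 mm³.
x̄ = 41125.00/2650.00 = 15.52 mm; ȳ = 123250.00/2650.00 = 46.51 mm.

x̄ = 15.52 mm, ȳ = 46.51 mm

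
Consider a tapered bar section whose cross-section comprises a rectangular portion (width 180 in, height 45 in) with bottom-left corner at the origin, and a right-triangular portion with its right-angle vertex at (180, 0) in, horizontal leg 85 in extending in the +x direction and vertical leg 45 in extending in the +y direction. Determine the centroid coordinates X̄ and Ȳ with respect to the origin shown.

rectangular portion: A = 180 × 45 = 8100.00, centroid at (90.00, 22.50).
triangular portion: A = ½·85·45 = 1912.50, centroid at (208.33, 15.00).
ΣA = 10012.50 in²
ΣAX̄ = (8100.00)(90.00) + (1912.50)(208.33) = 1127437.50 in³
ΣAȲ = (8100.00)(22.50) + (1912.50)(15.00) = 210937.50 in³
X̄ = 1127437.50 / 10012.50 = 112.60 in
Ȳ = 210937.50 / 10012.50 = 21.07 in

X̄ = 112.60 in, Ȳ = 21.07 in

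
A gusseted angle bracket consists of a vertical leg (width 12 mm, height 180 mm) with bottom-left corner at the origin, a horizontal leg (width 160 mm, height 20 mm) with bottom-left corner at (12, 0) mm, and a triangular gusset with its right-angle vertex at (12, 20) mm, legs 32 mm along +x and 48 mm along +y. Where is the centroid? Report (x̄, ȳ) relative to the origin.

x̄ = 53.00 mm, ȳ = 41.46 mm

vertical leg: A = 12 × 180 = 2160.00, centroid at (6.00, 90.00).
horizontal leg: A = 160 × 20 = 3200.00, centroid at (92.00, 10.00).
gusset: A = ½·32·48 = 768.00, centroid at (22.67, 36.00).
ΣA = 6128.00 mm², ΣAx̄ = 324768.00 mm³, ΣAȳ = 254048.00 mm³.
x̄ = 324768.00/6128.00 = 53.00 mm; ȳ = 254048.00/6128.00 = 41.46 mm.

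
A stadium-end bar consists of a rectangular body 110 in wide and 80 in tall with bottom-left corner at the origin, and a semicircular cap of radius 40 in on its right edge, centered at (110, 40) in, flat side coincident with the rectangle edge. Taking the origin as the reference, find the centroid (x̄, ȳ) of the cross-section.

x̄ = 70.99 in, ȳ = 40.00 in

rectangular body: A = 110 × 80 = 8800.00, centroid at (55.00, 40.00).
semicircular end: A = ½π·40² = 2513.27, centroid at (126.98, 40.00).
ΣA = 11313.27 in², ΣAx̄ = 803126.82 in³, ΣAȳ = 452530.96 in³.
x̄ = 803126.82/11313.27 = 70.99 in; ȳ = 452530.96/11313.27 = 40.00 in.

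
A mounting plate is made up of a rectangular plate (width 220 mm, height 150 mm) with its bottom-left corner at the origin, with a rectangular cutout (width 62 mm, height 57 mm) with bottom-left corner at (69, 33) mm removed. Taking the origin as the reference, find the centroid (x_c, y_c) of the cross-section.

Part | A | x̄ᵢ | ȳᵢ | A·x̄ᵢ | A·ȳᵢ
plate | 33000.00 | 110.00 | 75.00 | 3630000.00 | 2475000.00
hole | -3534.00 | 100.00 | 61.50 | -353400.00 | -217341.00
Σ | 29466.00 |  |  | 3276600.00 | 2257659.00
x_c = 3276600.00 / 29466.00 = 111.20 mm
y_c = 2257659.00 / 29466.00 = 76.62 mm

x_c = 111.20 mm, y_c = 76.62 mm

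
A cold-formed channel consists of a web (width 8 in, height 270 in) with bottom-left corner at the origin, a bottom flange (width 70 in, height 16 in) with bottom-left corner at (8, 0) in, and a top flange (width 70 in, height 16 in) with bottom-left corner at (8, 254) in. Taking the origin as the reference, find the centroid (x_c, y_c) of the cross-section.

x_c = 23.85 in, y_c = 135.00 in

Part | A | x̄ᵢ | ȳᵢ | A·x̄ᵢ | A·ȳᵢ
web | 2160.00 | 4.00 | 135.00 | 8640.00 | 291600.00
bottom flange | 1120.00 | 43.00 | 8.00 | 48160.00 | 8960.00
top flange | 1120.00 | 43.00 | 262.00 | 48160.00 | 293440.00
Σ | 4400.00 |  |  | 104960.00 | 594000.00
x_c = 104960.00 / 4400.00 = 23.85 in
y_c = 594000.00 / 4400.00 = 135.00 in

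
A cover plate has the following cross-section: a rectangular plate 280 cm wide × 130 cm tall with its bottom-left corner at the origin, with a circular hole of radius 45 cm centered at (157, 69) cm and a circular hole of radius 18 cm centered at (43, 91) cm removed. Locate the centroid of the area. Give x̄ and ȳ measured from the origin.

plate: A = 280 × 130 = 36400.00, centroid at (140.00, 65.00).
hole 1: A = −π·45² = -6361.73, centroid at (157.00, 69.00).
hole 2: A = −π·18² = -1017.88, centroid at (43.00, 91.00).
ΣA = 29020.40 cm², ΣAx̄ = 4053440.49 cm³, ΣAȳ = 1834414.25 cm³.
x̄ = 4053440.49/29020.40 = 139.68 cm; ȳ = 1834414.25/29020.40 = 63.21 cm.

x̄ = 139.68 cm, ȳ = 63.21 cm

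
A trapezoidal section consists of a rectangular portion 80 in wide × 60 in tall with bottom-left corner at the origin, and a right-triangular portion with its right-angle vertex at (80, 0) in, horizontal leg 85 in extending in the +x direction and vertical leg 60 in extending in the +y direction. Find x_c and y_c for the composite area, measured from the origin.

Part | A | x̄ᵢ | ȳᵢ | A·x̄ᵢ | A·ȳᵢ
rectangular portion | 4800.00 | 40.00 | 30.00 | 192000.00 | 144000.00
triangular portion | 2550.00 | 108.33 | 20.00 | 276250.00 | 51000.00
Σ | 7350.00 |  |  | 468250.00 | 195000.00
x_c = 468250.00 / 7350.00 = 63.71 in
y_c = 195000.00 / 7350.00 = 26.53 in

x_c = 63.71 in, y_c = 26.53 in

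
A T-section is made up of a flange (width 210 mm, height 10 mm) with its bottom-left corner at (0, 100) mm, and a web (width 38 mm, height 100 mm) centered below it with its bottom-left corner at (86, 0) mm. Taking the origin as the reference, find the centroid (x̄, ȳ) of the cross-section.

web: A = 38 × 100 = 3800.00, centroid at (105.00, 50.00).
flange: A = 210 × 10 = 2100.00, centroid at (105.00, 105.00).
ΣA = 5900.00 mm², ΣAx̄ = 619500.00 mm³, ΣAȳ = 410500.00 mm³.
x̄ = 619500.00/5900.00 = 105.00 mm; ȳ = 410500.00/5900.00 = 69.58 mm.

x̄ = 105.00 mm, ȳ = 69.58 mm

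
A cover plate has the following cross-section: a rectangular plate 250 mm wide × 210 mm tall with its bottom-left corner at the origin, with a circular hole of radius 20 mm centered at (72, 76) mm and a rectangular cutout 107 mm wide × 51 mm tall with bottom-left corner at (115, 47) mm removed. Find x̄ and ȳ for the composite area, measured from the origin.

Part | A | x̄ᵢ | ȳᵢ | A·x̄ᵢ | A·ȳᵢ
plate | 52500.00 | 125.00 | 105.00 | 6562500.00 | 5512500.00
hole 1 | -1256.64 | 72.00 | 76.00 | -90477.87 | -95504.42
hole 2 | -5457.00 | 168.50 | 72.50 | -919504.50 | -395632.50
Σ | 45786.36 |  |  | 5552517.63 | 5021363.08
x̄ = 5552517.63 / 45786.36 = 121.27 mm
ȳ = 5021363.08 / 45786.36 = 109.67 mm

x̄ = 121.27 mm, ȳ = 109.67 mm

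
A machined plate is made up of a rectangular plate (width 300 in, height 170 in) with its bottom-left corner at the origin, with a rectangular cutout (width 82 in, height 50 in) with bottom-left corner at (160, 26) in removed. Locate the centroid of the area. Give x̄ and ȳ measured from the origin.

plate: A = 300 × 170 = 51000.00, centroid at (150.00, 85.00).
hole: A = −(82 × 50) = -4100.00, centroid at (201.00, 51.00).
ΣA = 46900.00 in²
ΣAx̄ = (51000.00)(150.00) + (-4100.00)(201.00) = 6825900.00 in³
ΣAȳ = (51000.00)(85.00) + (-4100.00)(51.00) = 4125900.00 in³
x̄ = 6825900.00 / 46900.00 = 145.54 in
ȳ = 4125900.00 / 46900.00 = 87.97 in

x̄ = 145.54 in, ȳ = 87.97 in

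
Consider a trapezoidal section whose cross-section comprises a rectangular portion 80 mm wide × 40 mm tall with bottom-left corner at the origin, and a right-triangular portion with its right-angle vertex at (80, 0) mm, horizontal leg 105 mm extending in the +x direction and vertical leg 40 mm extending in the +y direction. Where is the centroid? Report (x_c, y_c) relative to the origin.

x_c = 69.72 mm, y_c = 17.36 mm

Part | A | x̄ᵢ | ȳᵢ | A·x̄ᵢ | A·ȳᵢ
rectangular portion | 3200.00 | 40.00 | 20.00 | 128000.00 | 64000.00
triangular portion | 2100.00 | 115.00 | 13.33 | 241500.00 | 28000.00
Σ | 5300.00 |  |  | 369500.00 | 92000.00
x_c = 369500.00 / 5300.00 = 69.72 mm
y_c = 92000.00 / 5300.00 = 17.36 mm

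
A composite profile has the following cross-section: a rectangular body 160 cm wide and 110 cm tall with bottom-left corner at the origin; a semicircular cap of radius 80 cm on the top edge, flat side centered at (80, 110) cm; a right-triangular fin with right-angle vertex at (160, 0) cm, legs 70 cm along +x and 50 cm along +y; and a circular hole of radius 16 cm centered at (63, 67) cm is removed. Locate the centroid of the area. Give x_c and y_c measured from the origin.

x_c = 86.80 cm, y_c = 83.59 cm

rectangular body: A = 160 × 110 = 17600.00, centroid at (80.00, 55.00).
semicircular top: A = ½π·80² = 10053.10, centroid at (80.00, 143.95).
triangular fin: A = ½·70·50 = 1750.00, centroid at (183.33, 16.67).
hole: A = −π·16² = -804.25, centroid at (63.00, 67.00).
ΣA = 28598.85 cm²
ΣAx_c = (17600.00)(80.00) + (10053.10)(80.00) + (1750.00)(183.33) + (-804.25)(63.00) = 2482413.45 cm³
ΣAy_c = (17600.00)(55.00) + (10053.10)(143.95) + (1750.00)(16.67) + (-804.25)(67.00) = 2390456.02 cm³
x_c = 2482413.45 / 28598.85 = 86.80 cm
y_c = 2390456.02 / 28598.85 = 83.59 cm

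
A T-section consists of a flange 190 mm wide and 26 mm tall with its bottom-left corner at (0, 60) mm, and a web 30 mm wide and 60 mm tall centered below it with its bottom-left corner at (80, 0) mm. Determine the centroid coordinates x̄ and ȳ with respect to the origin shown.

x̄ = 95.00 mm, ȳ = 61.52 mm

web: A = 30 × 60 = 1800.00, centroid at (95.00, 30.00).
flange: A = 190 × 26 = 4940.00, centroid at (95.00, 73.00).
ΣA = 6740.00 mm²
ΣAx̄ = (1800.00)(95.00) + (4940.00)(95.00) = 640300.00 mm³
ΣAȳ = (1800.00)(30.00) + (4940.00)(73.00) = 414620.00 mm³
x̄ = 640300.00 / 6740.00 = 95.00 mm
ȳ = 414620.00 / 6740.00 = 61.52 mm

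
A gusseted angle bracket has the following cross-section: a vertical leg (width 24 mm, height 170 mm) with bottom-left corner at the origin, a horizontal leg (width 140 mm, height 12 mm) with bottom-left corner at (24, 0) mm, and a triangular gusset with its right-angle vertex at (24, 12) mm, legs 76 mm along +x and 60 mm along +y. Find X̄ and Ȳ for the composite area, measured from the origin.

vertical leg: A = 24 × 170 = 4080.00, centroid at (12.00, 85.00).
horizontal leg: A = 140 × 12 = 1680.00, centroid at (94.00, 6.00).
gusset: A = ½·76·60 = 2280.00, centroid at (49.33, 32.00).
ΣA = 8040.00 mm²
ΣAX̄ = (4080.00)(12.00) + (1680.00)(94.00) + (2280.00)(49.33) = 319360.00 mm³
ΣAȲ = (4080.00)(85.00) + (1680.00)(6.00) + (2280.00)(32.00) = 429840.00 mm³
X̄ = 319360.00 / 8040.00 = 39.72 mm
Ȳ = 429840.00 / 8040.00 = 53.46 mm

X̄ = 39.72 mm, Ȳ = 53.46 mm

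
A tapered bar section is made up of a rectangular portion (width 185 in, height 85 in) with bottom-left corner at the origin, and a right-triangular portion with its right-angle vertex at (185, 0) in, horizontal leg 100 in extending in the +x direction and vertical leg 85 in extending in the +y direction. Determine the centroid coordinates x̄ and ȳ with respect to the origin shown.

Part | A | x̄ᵢ | ȳᵢ | A·x̄ᵢ | A·ȳᵢ
rectangular portion | 15725.00 | 92.50 | 42.50 | 1454562.50 | 668312.50
triangular portion | 4250.00 | 218.33 | 28.33 | 927916.67 | 120416.67
Σ | 19975.00 |  |  | 2382479.17 | 788729.17
x̄ = 2382479.17 / 19975.00 = 119.27 in
ȳ = 788729.17 / 19975.00 = 39.49 in

x̄ = 119.27 in, ȳ = 39.49 in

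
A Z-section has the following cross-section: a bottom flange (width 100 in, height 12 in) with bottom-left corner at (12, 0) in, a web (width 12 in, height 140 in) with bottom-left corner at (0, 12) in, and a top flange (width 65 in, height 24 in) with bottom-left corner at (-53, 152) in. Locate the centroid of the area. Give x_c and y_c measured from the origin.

bottom flange: A = 100 × 12 = 1200.00, centroid at (62.00, 6.00).
web: A = 12 × 140 = 1680.00, centroid at (6.00, 82.00).
top flange: A = 65 × 24 = 1560.00, centroid at (-20.50, 164.00).
ΣA = 4440.00 in², ΣAx_c = 52500.00 in³, ΣAy_c = 400800.00 in³.
x_c = 52500.00/4440.00 = 11.82 in; y_c = 400800.00/4440.00 = 90.27 in.

x_c = 11.82 in, y_c = 90.27 in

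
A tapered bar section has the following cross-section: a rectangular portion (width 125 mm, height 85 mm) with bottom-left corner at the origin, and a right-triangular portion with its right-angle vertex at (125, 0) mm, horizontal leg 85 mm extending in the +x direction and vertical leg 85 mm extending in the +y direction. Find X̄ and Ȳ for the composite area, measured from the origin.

rectangular portion: A = 125 × 85 = 10625.00, centroid at (62.50, 42.50).
triangular portion: A = ½·85·85 = 3612.50, centroid at (153.33, 28.33).
ΣA = 14237.50 mm², ΣAX̄ = 1217979.17 mm³, ΣAȲ = 553916.67 mm³.
X̄ = 1217979.17/14237.50 = 85.55 mm; Ȳ = 553916.67/14237.50 = 38.91 mm.

X̄ = 85.55 mm, Ȳ = 38.91 mm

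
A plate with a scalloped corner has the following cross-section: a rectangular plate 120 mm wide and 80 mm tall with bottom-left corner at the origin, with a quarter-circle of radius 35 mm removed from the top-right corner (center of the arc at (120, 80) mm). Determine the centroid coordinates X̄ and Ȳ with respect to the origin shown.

X̄ = 54.97 mm, Ȳ = 37.20 mm

Part | A | x̄ᵢ | ȳᵢ | A·x̄ᵢ | A·ȳᵢ
plate | 9600.00 | 60.00 | 40.00 | 576000.00 | 384000.00
removed quarter-circle | -962.11 | 105.15 | 65.15 | -101161.86 | -62677.35
Σ | 8637.89 |  |  | 474838.14 | 321322.65
X̄ = 474838.14 / 8637.89 = 54.97 mm
Ȳ = 321322.65 / 8637.89 = 37.20 mm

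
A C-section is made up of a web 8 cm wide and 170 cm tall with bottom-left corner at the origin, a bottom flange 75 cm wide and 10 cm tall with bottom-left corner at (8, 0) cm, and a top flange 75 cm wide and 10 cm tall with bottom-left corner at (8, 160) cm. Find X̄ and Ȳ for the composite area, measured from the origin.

web: A = 8 × 170 = 1360.00, centroid at (4.00, 85.00).
bottom flange: A = 75 × 10 = 750.00, centroid at (45.50, 5.00).
top flange: A = 75 × 10 = 750.00, centroid at (45.50, 165.00).
ΣA = 2860.00 cm², ΣAX̄ = 73690.00 cm³, ΣAȲ = 243100.00 cm³.
X̄ = 73690.00/2860.00 = 25.77 cm; Ȳ = 243100.00/2860.00 = 85.00 cm.

X̄ = 25.77 cm, Ȳ = 85.00 cm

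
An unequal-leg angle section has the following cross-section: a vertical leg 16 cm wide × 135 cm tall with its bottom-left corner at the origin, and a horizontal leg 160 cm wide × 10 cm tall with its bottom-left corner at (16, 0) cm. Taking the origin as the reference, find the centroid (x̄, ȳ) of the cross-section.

Part | A | x̄ᵢ | ȳᵢ | A·x̄ᵢ | A·ȳᵢ
vertical leg | 2160.00 | 8.00 | 67.50 | 17280.00 | 145800.00
horizontal leg | 1600.00 | 96.00 | 5.00 | 153600.00 | 8000.00
Σ | 3760.00 |  |  | 170880.00 | 153800.00
x̄ = 170880.00 / 3760.00 = 45.45 cm
ȳ = 153800.00 / 3760.00 = 40.90 cm

x̄ = 45.45 cm, ȳ = 40.90 cm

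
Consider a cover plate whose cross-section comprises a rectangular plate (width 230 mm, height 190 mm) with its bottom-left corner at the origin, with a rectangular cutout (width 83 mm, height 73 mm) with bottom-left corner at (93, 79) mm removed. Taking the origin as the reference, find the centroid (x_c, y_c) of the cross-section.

x_c = 111.86 mm, y_c = 91.70 mm

plate: A = 230 × 190 = 43700.00, centroid at (115.00, 95.00).
hole: A = −(83 × 73) = -6059.00, centroid at (134.50, 115.50).
ΣA = 37641.00 mm², ΣAx_c = 4210564.50 mm³, ΣAy_c = 3451685.50 mm³.
x_c = 4210564.50/37641.00 = 111.86 mm; y_c = 3451685.50/37641.00 = 91.70 mm.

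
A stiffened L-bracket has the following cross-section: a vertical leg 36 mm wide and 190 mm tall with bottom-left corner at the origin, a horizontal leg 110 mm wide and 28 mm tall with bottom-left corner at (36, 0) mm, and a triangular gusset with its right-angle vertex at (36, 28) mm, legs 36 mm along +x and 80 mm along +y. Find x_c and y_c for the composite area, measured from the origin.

x_c = 41.60 mm, y_c = 67.93 mm

Part | A | x̄ᵢ | ȳᵢ | A·x̄ᵢ | A·ȳᵢ
vertical leg | 6840.00 | 18.00 | 95.00 | 123120.00 | 649800.00
horizontal leg | 3080.00 | 91.00 | 14.00 | 280280.00 | 43120.00
gusset | 1440.00 | 48.00 | 54.67 | 69120.00 | 78720.00
Σ | 11360.00 |  |  | 472520.00 | 771640.00
x_c = 472520.00 / 11360.00 = 41.60 mm
y_c = 771640.00 / 11360.00 = 67.93 mm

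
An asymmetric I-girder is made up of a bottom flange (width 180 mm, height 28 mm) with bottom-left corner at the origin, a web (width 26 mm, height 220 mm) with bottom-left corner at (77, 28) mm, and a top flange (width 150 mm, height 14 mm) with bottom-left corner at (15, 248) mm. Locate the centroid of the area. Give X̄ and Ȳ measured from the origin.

X̄ = 90.00 mm, Ȳ = 108.51 mm

Part | A | x̄ᵢ | ȳᵢ | A·x̄ᵢ | A·ȳᵢ
bottom flange | 5040.00 | 90.00 | 14.00 | 453600.00 | 70560.00
web | 5720.00 | 90.00 | 138.00 | 514800.00 | 789360.00
top flange | 2100.00 | 90.00 | 255.00 | 189000.00 | 535500.00
Σ | 12860.00 |  |  | 1157400.00 | 1395420.00
X̄ = 1157400.00 / 12860.00 = 90.00 mm
Ȳ = 1395420.00 / 12860.00 = 108.51 mm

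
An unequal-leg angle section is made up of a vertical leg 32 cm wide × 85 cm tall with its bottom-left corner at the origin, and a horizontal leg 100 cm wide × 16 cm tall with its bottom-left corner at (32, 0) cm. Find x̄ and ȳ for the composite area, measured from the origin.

vertical leg: A = 32 × 85 = 2720.00, centroid at (16.00, 42.50).
horizontal leg: A = 100 × 16 = 1600.00, centroid at (82.00, 8.00).
ΣA = 4320.00 cm²
ΣAx̄ = (2720.00)(16.00) + (1600.00)(82.00) = 174720.00 cm³
ΣAȳ = (2720.00)(42.50) + (1600.00)(8.00) = 128400.00 cm³
x̄ = 174720.00 / 4320.00 = 40.44 cm
ȳ = 128400.00 / 4320.00 = 29.72 cm

x̄ = 40.44 cm, ȳ = 29.72 cm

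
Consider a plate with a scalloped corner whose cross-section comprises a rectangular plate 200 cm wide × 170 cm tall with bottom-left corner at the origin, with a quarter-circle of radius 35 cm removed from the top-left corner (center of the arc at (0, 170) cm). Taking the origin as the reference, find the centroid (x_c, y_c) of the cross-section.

x_c = 102.48 cm, y_c = 82.96 cm

plate: A = 200 × 170 = 34000.00, centroid at (100.00, 85.00).
removed quarter-circle: A = −¼π·35² = -962.11, centroid at (14.85, 155.15).
ΣA = 33037.89 cm², ΣAx_c = 3385708.33 cm³, ΣAy_c = 2740732.50 cm³.
x_c = 3385708.33/33037.89 = 102.48 cm; y_c = 2740732.50/33037.89 = 82.96 cm.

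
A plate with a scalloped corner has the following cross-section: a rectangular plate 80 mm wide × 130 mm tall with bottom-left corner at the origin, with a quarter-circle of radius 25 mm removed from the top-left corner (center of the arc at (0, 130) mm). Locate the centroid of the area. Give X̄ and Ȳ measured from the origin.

plate: A = 80 × 130 = 10400.00, centroid at (40.00, 65.00).
removed quarter-circle: A = −¼π·25² = -490.87, centroid at (10.61, 119.39).
ΣA = 9909.13 mm², ΣAX̄ = 410791.67 mm³, ΣAȲ = 617394.73 mm³.
X̄ = 410791.67/9909.13 = 41.46 mm; Ȳ = 617394.73/9909.13 = 62.31 mm.

X̄ = 41.46 mm, Ȳ = 62.31 mm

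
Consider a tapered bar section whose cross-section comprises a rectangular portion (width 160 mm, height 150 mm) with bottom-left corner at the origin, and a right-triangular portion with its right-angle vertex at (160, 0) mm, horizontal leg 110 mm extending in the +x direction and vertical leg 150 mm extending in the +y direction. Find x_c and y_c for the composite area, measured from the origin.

rectangular portion: A = 160 × 150 = 24000.00, centroid at (80.00, 75.00).
triangular portion: A = ½·110·150 = 8250.00, centroid at (196.67, 50.00).
ΣA = 32250.00 mm²
ΣAx_c = (24000.00)(80.00) + (8250.00)(196.67) = 3542500.00 mm³
ΣAy_c = (24000.00)(75.00) + (8250.00)(50.00) = 2212500.00 mm³
x_c = 3542500.00 / 32250.00 = 109.84 mm
y_c = 2212500.00 / 32250.00 = 68.60 mm

x_c = 109.84 mm, y_c = 68.60 mm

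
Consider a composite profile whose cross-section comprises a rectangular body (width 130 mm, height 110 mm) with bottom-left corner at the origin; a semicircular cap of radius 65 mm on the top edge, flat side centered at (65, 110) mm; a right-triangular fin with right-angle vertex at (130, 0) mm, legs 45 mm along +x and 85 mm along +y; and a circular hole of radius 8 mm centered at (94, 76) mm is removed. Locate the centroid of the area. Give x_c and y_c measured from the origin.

rectangular body: A = 130 × 110 = 14300.00, centroid at (65.00, 55.00).
semicircular top: A = ½π·65² = 6636.61, centroid at (65.00, 137.59).
triangular fin: A = ½·45·85 = 1912.50, centroid at (145.00, 28.33).
hole: A = −π·8² = -201.06, centroid at (94.00, 76.00).
ΣA = 22648.05 mm², ΣAx_c = 1619292.62 mm³, ΣAy_c = 1738517.72 mm³.
x_c = 1619292.62/22648.05 = 71.50 mm; y_c = 1738517.72/22648.05 = 76.76 mm.

x_c = 71.50 mm, y_c = 76.76 mm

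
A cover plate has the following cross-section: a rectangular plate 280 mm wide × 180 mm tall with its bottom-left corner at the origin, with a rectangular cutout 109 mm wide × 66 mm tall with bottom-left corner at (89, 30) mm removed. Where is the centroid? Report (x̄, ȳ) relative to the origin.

Part | A | x̄ᵢ | ȳᵢ | A·x̄ᵢ | A·ȳᵢ
plate | 50400.00 | 140.00 | 90.00 | 7056000.00 | 4536000.00
hole | -7194.00 | 143.50 | 63.00 | -1032339.00 | -453222.00
Σ | 43206.00 |  |  | 6023661.00 | 4082778.00
x̄ = 6023661.00 / 43206.00 = 139.42 mm
ȳ = 4082778.00 / 43206.00 = 94.50 mm

x̄ = 139.42 mm, ȳ = 94.50 mm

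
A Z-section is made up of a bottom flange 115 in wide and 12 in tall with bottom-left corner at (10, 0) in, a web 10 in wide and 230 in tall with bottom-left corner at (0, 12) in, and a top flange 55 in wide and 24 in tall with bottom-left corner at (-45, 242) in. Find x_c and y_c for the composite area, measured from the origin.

Part | A | x̄ᵢ | ȳᵢ | A·x̄ᵢ | A·ȳᵢ
bottom flange | 1380.00 | 67.50 | 6.00 | 93150.00 | 8280.00
web | 2300.00 | 5.00 | 127.00 | 11500.00 | 292100.00
top flange | 1320.00 | -17.50 | 254.00 | -23100.00 | 335280.00
Σ | 5000.00 |  |  | 81550.00 | 635660.00
x_c = 81550.00 / 5000.00 = 16.31 in
y_c = 635660.00 / 5000.00 = 127.13 in

x_c = 16.31 in, y_c = 127.13 in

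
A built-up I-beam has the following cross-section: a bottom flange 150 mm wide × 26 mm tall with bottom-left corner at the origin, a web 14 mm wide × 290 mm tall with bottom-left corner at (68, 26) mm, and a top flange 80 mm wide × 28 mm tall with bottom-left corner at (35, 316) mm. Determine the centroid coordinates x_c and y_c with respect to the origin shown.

bottom flange: A = 150 × 26 = 3900.00, centroid at (75.00, 13.00).
web: A = 14 × 290 = 4060.00, centroid at (75.00, 171.00).
top flange: A = 80 × 28 = 2240.00, centroid at (75.00, 330.00).
ΣA = 10200.00 mm²
ΣAx_c = (3900.00)(75.00) + (4060.00)(75.00) + (2240.00)(75.00) = 765000.00 mm³
ΣAy_c = (3900.00)(13.00) + (4060.00)(171.00) + (2240.00)(330.00) = 1484160.00 mm³
x_c = 765000.00 / 10200.00 = 75.00 mm
y_c = 1484160.00 / 10200.00 = 145.51 mm

x_c = 75.00 mm, y_c = 145.51 mm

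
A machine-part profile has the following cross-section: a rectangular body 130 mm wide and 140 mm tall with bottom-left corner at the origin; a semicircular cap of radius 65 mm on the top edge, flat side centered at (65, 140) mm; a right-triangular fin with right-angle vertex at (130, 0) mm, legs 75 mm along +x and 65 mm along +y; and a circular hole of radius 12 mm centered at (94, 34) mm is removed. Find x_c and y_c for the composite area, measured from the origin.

rectangular body: A = 130 × 140 = 18200.00, centroid at (65.00, 70.00).
semicircular top: A = ½π·65² = 6636.61, centroid at (65.00, 167.59).
triangular fin: A = ½·75·65 = 2437.50, centroid at (155.00, 21.67).
hole: A = −π·12² = -452.39, centroid at (94.00, 34.00).
ΣA = 26821.73 mm²
ΣAx_c = (18200.00)(65.00) + (6636.61)(65.00) + (2437.50)(155.00) + (-452.39)(94.00) = 1949667.84 mm³
ΣAy_c = (18200.00)(70.00) + (6636.61)(167.59) + (2437.50)(21.67) + (-452.39)(34.00) = 2423640.62 mm³
x_c = 1949667.84 / 26821.73 = 72.69 mm
y_c = 2423640.62 / 26821.73 = 90.36 mm

x_c = 72.69 mm, y_c = 90.36 mm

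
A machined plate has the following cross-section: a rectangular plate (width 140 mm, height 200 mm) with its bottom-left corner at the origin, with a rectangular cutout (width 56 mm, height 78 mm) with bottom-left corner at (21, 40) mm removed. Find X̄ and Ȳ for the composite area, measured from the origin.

plate: A = 140 × 200 = 28000.00, centroid at (70.00, 100.00).
hole: A = −(56 × 78) = -4368.00, centroid at (49.00, 79.00).
ΣA = 23632.00 mm², ΣAX̄ = 1745968.00 mm³, ΣAȲ = 2454928.00 mm³.
X̄ = 1745968.00/23632.00 = 73.88 mm; Ȳ = 2454928.00/23632.00 = 103.88 mm.

X̄ = 73.88 mm, Ȳ = 103.88 mm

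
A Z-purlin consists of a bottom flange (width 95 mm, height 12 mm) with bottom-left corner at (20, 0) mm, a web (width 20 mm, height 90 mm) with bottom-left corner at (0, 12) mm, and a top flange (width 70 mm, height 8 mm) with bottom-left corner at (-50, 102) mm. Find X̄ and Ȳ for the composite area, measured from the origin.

X̄ = 24.73 mm, Ȳ = 48.23 mm

bottom flange: A = 95 × 12 = 1140.00, centroid at (67.50, 6.00).
web: A = 20 × 90 = 1800.00, centroid at (10.00, 57.00).
top flange: A = 70 × 8 = 560.00, centroid at (-15.00, 106.00).
ΣA = 3500.00 mm², ΣAX̄ = 86550.00 mm³, ΣAȲ = 168800.00 mm³.
X̄ = 86550.00/3500.00 = 24.73 mm; Ȳ = 168800.00/3500.00 = 48.23 mm.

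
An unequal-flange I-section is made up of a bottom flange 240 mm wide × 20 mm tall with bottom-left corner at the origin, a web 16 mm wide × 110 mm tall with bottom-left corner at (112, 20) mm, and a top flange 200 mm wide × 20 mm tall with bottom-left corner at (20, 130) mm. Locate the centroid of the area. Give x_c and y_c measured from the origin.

Part | A | x̄ᵢ | ȳᵢ | A·x̄ᵢ | A·ȳᵢ
bottom flange | 4800.00 | 120.00 | 10.00 | 576000.00 | 48000.00
web | 1760.00 | 120.00 | 75.00 | 211200.00 | 132000.00
top flange | 4000.00 | 120.00 | 140.00 | 480000.00 | 560000.00
Σ | 10560.00 |  |  | 1267200.00 | 740000.00
x_c = 1267200.00 / 10560.00 = 120.00 mm
y_c = 740000.00 / 10560.00 = 70.08 mm

x_c = 120.00 mm, y_c = 70.08 mm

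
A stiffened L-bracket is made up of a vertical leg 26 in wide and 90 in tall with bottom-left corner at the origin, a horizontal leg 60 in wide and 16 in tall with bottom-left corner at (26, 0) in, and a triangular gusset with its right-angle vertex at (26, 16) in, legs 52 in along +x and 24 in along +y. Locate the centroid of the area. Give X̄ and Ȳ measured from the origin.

X̄ = 28.34 in, Ȳ = 32.61 in

vertical leg: A = 26 × 90 = 2340.00, centroid at (13.00, 45.00).
horizontal leg: A = 60 × 16 = 960.00, centroid at (56.00, 8.00).
gusset: A = ½·52·24 = 624.00, centroid at (43.33, 24.00).
ΣA = 3924.00 in², ΣAX̄ = 111220.00 in³, ΣAȲ = 127956.00 in³.
X̄ = 111220.00/3924.00 = 28.34 in; Ȳ = 127956.00/3924.00 = 32.61 in.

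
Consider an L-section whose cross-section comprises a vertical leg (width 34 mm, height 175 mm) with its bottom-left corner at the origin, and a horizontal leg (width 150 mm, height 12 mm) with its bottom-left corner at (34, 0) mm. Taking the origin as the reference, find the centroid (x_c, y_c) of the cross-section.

x_c = 38.37 mm, y_c = 68.57 mm

vertical leg: A = 34 × 175 = 5950.00, centroid at (17.00, 87.50).
horizontal leg: A = 150 × 12 = 1800.00, centroid at (109.00, 6.00).
ΣA = 7750.00 mm²
ΣAx_c = (5950.00)(17.00) + (1800.00)(109.00) = 297350.00 mm³
ΣAy_c = (5950.00)(87.50) + (1800.00)(6.00) = 531425.00 mm³
x_c = 297350.00 / 7750.00 = 38.37 mm
y_c = 531425.00 / 7750.00 = 68.57 mm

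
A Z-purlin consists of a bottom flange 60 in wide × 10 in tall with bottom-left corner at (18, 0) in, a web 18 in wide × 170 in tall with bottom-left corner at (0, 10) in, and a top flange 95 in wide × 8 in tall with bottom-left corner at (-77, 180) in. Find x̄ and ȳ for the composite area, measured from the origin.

Part | A | x̄ᵢ | ȳᵢ | A·x̄ᵢ | A·ȳᵢ
bottom flange | 600.00 | 48.00 | 5.00 | 28800.00 | 3000.00
web | 3060.00 | 9.00 | 95.00 | 27540.00 | 290700.00
top flange | 760.00 | -29.50 | 184.00 | -22420.00 | 139840.00
Σ | 4420.00 |  |  | 33920.00 | 433540.00
x̄ = 33920.00 / 4420.00 = 7.67 in
ȳ = 433540.00 / 4420.00 = 98.09 in

x̄ = 7.67 in, ȳ = 98.09 in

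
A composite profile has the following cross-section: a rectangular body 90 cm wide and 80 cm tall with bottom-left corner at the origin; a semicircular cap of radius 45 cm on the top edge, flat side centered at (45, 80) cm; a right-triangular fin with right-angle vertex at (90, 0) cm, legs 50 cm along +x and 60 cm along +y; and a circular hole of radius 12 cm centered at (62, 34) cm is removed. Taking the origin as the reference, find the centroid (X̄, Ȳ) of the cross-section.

Part | A | x̄ᵢ | ȳᵢ | A·x̄ᵢ | A·ȳᵢ
rectangular body | 7200.00 | 45.00 | 40.00 | 324000.00 | 288000.00
semicircular top | 3180.86 | 45.00 | 99.10 | 143138.82 | 315219.00
triangular fin | 1500.00 | 106.67 | 20.00 | 160000.00 | 30000.00
hole | -452.39 | 62.00 | 34.00 | -28048.14 | -15381.24
Σ | 11428.47 |  |  | 599090.68 | 617837.77
X̄ = 599090.68 / 11428.47 = 52.42 cm
Ȳ = 617837.77 / 11428.47 = 54.06 cm

X̄ = 52.42 cm, Ȳ = 54.06 cm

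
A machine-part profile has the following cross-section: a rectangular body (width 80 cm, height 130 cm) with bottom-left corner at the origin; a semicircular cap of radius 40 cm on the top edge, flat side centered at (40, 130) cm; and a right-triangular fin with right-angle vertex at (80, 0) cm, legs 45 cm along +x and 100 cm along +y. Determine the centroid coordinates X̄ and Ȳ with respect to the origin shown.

Part | A | x̄ᵢ | ȳᵢ | A·x̄ᵢ | A·ȳᵢ
rectangular body | 10400.00 | 40.00 | 65.00 | 416000.00 | 676000.00
semicircular top | 2513.27 | 40.00 | 146.98 | 100530.96 | 369392.30
triangular fin | 2250.00 | 95.00 | 33.33 | 213750.00 | 75000.00
Σ | 15163.27 |  |  | 730280.96 | 1120392.30
X̄ = 730280.96 / 15163.27 = 48.16 cm
Ȳ = 1120392.30 / 15163.27 = 73.89 cm

X̄ = 48.16 cm, Ȳ = 73.89 cm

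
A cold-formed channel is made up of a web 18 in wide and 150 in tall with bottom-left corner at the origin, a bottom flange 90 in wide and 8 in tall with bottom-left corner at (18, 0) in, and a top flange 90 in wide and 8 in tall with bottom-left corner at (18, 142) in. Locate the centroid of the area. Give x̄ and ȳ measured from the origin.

web: A = 18 × 150 = 2700.00, centroid at (9.00, 75.00).
bottom flange: A = 90 × 8 = 720.00, centroid at (63.00, 4.00).
top flange: A = 90 × 8 = 720.00, centroid at (63.00, 146.00).
ΣA = 4140.00 in², ΣAx̄ = 115020.00 in³, ΣAȳ = 310500.00 in³.
x̄ = 115020.00/4140.00 = 27.78 in; ȳ = 310500.00/4140.00 = 75.00 in.

x̄ = 27.78 in, ȳ = 75.00 in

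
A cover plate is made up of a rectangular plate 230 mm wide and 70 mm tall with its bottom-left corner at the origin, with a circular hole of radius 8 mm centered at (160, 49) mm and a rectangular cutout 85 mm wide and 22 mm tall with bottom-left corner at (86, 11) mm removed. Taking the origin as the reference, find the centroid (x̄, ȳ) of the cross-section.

x̄ = 112.56 mm, ȳ = 36.53 mm

plate: A = 230 × 70 = 16100.00, centroid at (115.00, 35.00).
hole 1: A = −π·8² = -201.06, centroid at (160.00, 49.00).
hole 2: A = −(85 × 22) = -1870.00, centroid at (128.50, 22.00).
ΣA = 14028.94 mm²
ΣAx̄ = (16100.00)(115.00) + (-201.06)(160.00) + (-1870.00)(128.50) = 1579035.09 mm³
ΣAȳ = (16100.00)(35.00) + (-201.06)(49.00) + (-1870.00)(22.00) = 512507.97 mm³
x̄ = 1579035.09 / 14028.94 = 112.56 mm
ȳ = 512507.97 / 14028.94 = 36.53 mm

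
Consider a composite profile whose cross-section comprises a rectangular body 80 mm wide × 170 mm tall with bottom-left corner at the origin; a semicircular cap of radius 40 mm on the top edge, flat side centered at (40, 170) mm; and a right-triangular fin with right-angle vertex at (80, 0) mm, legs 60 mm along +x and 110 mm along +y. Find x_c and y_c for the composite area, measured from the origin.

x_c = 50.20 mm, y_c = 89.99 mm

Part | A | x̄ᵢ | ȳᵢ | A·x̄ᵢ | A·ȳᵢ
rectangular body | 13600.00 | 40.00 | 85.00 | 544000.00 | 1156000.00
semicircular top | 2513.27 | 40.00 | 186.98 | 100530.96 | 469923.27
triangular fin | 3300.00 | 100.00 | 36.67 | 330000.00 | 121000.00
Σ | 19413.27 |  |  | 974530.96 | 1746923.27
x_c = 974530.96 / 19413.27 = 50.20 mm
y_c = 1746923.27 / 19413.27 = 89.99 mm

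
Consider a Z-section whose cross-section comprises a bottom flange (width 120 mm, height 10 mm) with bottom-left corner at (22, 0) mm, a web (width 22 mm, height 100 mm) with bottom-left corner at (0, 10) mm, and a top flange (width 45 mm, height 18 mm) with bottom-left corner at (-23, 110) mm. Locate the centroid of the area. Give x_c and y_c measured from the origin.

Part | A | x̄ᵢ | ȳᵢ | A·x̄ᵢ | A·ȳᵢ
bottom flange | 1200.00 | 82.00 | 5.00 | 98400.00 | 6000.00
web | 2200.00 | 11.00 | 60.00 | 24200.00 | 132000.00
top flange | 810.00 | -0.50 | 119.00 | -405.00 | 96390.00
Σ | 4210.00 |  |  | 122195.00 | 234390.00
x_c = 122195.00 / 4210.00 = 29.02 mm
y_c = 234390.00 / 4210.00 = 55.67 mm

x_c = 29.02 mm, y_c = 55.67 mm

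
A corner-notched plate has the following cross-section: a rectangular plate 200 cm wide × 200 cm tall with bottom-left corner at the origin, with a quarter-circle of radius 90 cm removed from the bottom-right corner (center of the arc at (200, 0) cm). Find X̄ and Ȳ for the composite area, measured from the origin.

X̄ = 88.31 cm, Ȳ = 111.69 cm

plate: A = 200 × 200 = 40000.00, centroid at (100.00, 100.00).
removed quarter-circle: A = −¼π·90² = -6361.73, centroid at (161.80, 38.20).
ΣA = 33638.27 cm², ΣAX̄ = 2970654.98 cm³, ΣAȲ = 3757000.00 cm³.
X̄ = 2970654.98/33638.27 = 88.31 cm; Ȳ = 3757000.00/33638.27 = 111.69 cm.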